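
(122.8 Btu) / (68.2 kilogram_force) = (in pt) 5.491e+05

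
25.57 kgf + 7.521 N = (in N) 258.3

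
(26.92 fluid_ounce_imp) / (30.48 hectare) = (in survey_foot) 8.233e-09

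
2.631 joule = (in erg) 2.631e+07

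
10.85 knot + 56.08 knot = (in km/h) 124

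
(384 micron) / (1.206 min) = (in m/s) 5.307e-06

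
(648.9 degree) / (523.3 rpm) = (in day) 2.392e-06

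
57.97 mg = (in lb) 0.0001278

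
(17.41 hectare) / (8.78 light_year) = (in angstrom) 0.02096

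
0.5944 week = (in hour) 99.86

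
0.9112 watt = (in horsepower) 0.001222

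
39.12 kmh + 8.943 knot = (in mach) 0.04543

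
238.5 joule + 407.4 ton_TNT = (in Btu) 1.616e+09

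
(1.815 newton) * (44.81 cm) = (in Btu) 0.0007709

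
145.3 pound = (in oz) 2325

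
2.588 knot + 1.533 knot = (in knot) 4.121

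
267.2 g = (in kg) 0.2672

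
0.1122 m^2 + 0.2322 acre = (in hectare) 0.09398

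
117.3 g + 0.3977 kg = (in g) 515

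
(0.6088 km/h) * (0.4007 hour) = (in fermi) 2.439e+17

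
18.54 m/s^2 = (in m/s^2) 18.54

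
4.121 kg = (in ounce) 145.4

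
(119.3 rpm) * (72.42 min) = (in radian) 5.428e+04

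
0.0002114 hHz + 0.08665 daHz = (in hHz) 0.008876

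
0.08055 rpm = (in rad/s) 0.008435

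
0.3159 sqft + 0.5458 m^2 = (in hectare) 5.751e-05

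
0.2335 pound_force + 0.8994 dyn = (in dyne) 1.039e+05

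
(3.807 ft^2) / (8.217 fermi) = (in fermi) 4.304e+28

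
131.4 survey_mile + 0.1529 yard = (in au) 1.414e-06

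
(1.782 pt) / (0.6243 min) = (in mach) 4.929e-08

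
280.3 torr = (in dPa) 3.737e+05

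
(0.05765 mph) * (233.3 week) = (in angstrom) 3.636e+16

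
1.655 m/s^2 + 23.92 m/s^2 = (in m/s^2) 25.58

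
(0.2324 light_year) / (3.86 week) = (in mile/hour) 2.107e+09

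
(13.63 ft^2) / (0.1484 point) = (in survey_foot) 7.936e+04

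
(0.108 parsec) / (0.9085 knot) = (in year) 2.261e+08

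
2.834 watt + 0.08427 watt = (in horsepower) 0.003913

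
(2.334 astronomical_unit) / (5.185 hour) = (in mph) 4.184e+07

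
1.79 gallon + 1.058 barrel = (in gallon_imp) 38.49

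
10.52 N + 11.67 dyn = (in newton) 10.52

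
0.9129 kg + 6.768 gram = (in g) 919.7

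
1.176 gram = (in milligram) 1176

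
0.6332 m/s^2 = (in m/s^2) 0.6332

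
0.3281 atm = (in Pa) 3.324e+04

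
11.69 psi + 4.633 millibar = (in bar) 0.8106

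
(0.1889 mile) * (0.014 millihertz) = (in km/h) 0.01532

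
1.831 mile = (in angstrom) 2.947e+13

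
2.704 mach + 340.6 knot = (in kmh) 3945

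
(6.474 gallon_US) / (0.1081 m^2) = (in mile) 0.0001409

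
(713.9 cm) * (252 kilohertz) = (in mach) 5283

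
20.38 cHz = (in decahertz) 0.02038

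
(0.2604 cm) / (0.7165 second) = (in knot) 0.007065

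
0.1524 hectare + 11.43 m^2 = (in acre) 0.3794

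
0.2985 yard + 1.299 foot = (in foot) 2.195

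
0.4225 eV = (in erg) 6.769e-13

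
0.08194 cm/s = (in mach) 2.406e-06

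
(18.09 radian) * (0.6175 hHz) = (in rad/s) 1117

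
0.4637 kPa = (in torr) 3.478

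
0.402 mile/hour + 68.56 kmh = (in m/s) 19.22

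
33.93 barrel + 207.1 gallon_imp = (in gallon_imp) 1394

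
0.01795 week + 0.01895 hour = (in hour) 3.035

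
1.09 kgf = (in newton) 10.69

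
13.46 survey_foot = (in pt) 1.163e+04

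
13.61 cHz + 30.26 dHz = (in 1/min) 189.7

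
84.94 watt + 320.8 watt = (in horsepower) 0.5441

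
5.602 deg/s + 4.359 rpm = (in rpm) 5.293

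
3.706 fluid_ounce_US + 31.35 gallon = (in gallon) 31.38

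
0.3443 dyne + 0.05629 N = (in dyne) 5629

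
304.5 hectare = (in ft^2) 3.278e+07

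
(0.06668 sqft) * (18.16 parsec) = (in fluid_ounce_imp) 1.222e+20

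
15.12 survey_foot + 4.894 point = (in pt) 1.307e+04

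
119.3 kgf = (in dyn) 1.17e+08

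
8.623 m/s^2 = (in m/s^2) 8.623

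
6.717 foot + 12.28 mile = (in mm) 1.976e+07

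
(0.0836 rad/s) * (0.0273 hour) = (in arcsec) 1.695e+06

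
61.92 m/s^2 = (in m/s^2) 61.92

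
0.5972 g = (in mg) 597.2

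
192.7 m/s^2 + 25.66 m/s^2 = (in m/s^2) 218.4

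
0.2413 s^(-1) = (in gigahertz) 2.413e-10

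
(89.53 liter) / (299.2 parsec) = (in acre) 2.396e-24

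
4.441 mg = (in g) 0.004441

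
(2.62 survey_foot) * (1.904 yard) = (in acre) 0.0003436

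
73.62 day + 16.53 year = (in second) 5.277e+08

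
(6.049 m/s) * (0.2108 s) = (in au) 8.524e-12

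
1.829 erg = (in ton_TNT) 4.371e-17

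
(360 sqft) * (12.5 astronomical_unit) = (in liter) 6.254e+16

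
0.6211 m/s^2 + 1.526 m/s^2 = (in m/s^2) 2.147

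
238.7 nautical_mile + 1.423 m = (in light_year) 4.673e-11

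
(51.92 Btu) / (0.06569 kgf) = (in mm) 8.503e+07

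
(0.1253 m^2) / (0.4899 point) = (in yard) 792.9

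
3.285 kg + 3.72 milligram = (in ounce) 115.9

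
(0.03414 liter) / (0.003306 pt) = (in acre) 0.007233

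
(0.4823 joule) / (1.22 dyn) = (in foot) 1.297e+05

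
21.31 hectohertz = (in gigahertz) 2.131e-06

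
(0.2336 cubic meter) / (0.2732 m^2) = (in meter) 0.8551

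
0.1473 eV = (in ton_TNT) 5.641e-30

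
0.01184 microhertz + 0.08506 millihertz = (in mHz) 0.08507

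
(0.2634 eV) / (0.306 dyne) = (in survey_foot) 4.525e-14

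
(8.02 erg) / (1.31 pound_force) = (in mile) 8.552e-11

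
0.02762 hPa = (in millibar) 0.02762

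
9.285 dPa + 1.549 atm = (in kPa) 157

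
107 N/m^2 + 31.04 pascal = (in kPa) 0.138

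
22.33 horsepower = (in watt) 1.665e+04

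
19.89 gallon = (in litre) 75.29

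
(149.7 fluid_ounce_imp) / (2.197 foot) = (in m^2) 0.006352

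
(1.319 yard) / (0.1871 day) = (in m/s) 7.461e-05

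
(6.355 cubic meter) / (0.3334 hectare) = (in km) 1.906e-06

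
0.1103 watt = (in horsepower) 0.0001479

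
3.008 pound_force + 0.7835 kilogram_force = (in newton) 21.06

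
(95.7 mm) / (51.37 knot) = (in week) 5.988e-09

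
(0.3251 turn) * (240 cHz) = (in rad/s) 4.902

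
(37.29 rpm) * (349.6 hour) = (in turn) 7.822e+05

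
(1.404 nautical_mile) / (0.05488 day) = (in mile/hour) 1.227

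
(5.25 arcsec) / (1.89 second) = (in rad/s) 1.347e-05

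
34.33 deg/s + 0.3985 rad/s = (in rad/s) 0.9977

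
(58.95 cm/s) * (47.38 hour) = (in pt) 2.85e+08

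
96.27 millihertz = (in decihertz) 0.9627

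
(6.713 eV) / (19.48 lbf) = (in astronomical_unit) 8.297e-32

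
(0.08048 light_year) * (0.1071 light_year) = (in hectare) 7.715e+25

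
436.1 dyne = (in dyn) 436.1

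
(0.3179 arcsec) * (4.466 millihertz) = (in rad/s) 6.883e-09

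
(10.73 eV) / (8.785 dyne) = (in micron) 1.957e-08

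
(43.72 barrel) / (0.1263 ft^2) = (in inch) 2.332e+04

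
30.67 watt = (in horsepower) 0.04113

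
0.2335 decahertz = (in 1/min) 140.1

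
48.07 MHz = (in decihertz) 4.807e+08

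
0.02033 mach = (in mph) 15.48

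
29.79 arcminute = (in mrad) 8.666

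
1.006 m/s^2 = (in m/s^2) 1.006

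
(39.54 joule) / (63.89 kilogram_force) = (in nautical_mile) 3.408e-05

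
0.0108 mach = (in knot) 7.148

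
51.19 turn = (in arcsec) 6.634e+07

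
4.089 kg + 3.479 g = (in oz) 144.4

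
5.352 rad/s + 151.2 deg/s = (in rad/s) 7.991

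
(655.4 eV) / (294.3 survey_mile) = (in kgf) 2.261e-23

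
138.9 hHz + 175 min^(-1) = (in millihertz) 1.389e+07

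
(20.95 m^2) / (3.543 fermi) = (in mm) 5.913e+18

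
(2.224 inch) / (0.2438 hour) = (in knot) 0.0001251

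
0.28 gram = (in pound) 0.0006173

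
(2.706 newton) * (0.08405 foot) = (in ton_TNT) 1.657e-11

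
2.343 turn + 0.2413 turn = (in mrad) 1.624e+04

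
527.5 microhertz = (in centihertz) 0.05275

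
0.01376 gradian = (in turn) 3.44e-05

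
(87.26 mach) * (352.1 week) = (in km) 6.327e+09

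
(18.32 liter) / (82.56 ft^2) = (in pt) 6.771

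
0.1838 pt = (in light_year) 6.854e-21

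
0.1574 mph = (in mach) 0.0002066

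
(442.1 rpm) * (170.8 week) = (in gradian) 3.045e+11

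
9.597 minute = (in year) 1.826e-05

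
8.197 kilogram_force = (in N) 80.39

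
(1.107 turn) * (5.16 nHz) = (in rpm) 3.427e-07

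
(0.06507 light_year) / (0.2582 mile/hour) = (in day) 6.173e+10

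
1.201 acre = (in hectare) 0.486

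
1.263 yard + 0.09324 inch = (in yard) 1.266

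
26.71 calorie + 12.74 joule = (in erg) 1.245e+09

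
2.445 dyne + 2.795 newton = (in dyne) 2.795e+05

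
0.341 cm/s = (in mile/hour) 0.007628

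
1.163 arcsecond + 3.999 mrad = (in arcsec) 826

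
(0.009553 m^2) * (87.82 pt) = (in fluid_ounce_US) 10.01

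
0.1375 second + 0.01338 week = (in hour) 2.248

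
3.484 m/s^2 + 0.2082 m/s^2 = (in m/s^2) 3.692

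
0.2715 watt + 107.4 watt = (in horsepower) 0.1444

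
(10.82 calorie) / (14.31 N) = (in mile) 0.001966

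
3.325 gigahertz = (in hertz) 3.325e+09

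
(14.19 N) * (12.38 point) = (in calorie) 0.01481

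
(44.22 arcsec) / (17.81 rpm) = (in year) 3.645e-12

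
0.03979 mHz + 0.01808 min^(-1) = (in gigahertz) 3.411e-13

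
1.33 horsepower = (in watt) 991.8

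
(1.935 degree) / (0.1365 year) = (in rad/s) 7.845e-09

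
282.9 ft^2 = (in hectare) 0.002628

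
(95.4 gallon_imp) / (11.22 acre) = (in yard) 1.045e-05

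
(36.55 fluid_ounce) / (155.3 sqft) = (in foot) 0.0002458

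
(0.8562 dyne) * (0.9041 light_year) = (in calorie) 1.75e+10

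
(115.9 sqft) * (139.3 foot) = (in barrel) 2876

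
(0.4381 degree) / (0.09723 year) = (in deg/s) 1.429e-07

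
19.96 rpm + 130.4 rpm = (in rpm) 150.4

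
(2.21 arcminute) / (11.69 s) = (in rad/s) 5.499e-05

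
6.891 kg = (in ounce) 243.1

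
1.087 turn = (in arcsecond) 1.409e+06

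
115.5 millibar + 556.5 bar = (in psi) 8073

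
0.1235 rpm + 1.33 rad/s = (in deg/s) 76.94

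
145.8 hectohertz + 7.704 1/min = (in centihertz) 1.458e+06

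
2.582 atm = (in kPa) 261.6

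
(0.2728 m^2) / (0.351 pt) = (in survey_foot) 7228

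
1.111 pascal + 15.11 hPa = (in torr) 11.34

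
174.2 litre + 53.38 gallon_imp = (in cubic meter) 0.4169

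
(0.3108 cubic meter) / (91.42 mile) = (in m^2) 2.112e-06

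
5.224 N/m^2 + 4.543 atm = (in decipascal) 4.603e+06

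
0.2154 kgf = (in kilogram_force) 0.2154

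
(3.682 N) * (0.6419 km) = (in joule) 2363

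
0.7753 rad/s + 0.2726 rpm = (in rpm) 7.676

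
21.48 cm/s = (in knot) 0.4175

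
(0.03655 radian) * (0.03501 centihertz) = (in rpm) 0.0001222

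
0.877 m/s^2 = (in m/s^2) 0.877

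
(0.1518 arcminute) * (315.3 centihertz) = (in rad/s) 0.0001392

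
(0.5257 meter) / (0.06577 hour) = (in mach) 6.521e-06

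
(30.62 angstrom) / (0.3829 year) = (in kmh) 9.129e-16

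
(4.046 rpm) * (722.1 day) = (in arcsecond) 5.452e+12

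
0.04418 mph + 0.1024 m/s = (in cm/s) 12.22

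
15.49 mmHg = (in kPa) 2.065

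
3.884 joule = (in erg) 3.884e+07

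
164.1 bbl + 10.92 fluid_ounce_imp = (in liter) 2.609e+04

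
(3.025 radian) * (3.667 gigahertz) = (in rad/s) 1.109e+10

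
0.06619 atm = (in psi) 0.9727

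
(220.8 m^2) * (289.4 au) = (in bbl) 6.013e+16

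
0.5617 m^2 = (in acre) 0.0001388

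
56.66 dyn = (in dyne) 56.66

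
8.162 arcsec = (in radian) 3.957e-05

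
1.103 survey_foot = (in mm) 336.2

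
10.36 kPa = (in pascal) 1.036e+04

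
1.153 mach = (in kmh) 1413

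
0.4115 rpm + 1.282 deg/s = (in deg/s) 3.751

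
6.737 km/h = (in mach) 0.005496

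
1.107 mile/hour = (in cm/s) 49.49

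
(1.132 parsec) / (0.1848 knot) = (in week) 6.075e+11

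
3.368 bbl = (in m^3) 0.5355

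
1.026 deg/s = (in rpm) 0.171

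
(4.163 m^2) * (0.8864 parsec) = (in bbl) 7.162e+17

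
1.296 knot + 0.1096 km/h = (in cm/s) 69.72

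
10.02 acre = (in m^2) 4.055e+04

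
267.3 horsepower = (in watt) 1.993e+05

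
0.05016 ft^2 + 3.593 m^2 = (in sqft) 38.72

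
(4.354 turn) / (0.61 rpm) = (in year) 1.358e-05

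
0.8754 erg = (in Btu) 8.297e-11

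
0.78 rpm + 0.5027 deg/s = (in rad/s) 0.09046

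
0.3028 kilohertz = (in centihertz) 3.028e+04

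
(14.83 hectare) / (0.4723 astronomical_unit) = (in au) 1.403e-17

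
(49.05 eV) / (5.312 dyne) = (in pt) 4.194e-10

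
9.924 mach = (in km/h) 1.216e+04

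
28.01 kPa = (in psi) 4.063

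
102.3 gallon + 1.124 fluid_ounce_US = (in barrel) 2.436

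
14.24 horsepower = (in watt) 1.062e+04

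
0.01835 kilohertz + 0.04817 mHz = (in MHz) 1.835e-05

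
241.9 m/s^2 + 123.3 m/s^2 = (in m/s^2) 365.2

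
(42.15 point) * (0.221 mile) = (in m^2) 5.289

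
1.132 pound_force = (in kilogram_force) 0.5135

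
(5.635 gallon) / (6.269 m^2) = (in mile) 2.114e-06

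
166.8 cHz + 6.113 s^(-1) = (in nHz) 7.781e+09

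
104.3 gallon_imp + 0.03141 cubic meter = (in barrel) 3.18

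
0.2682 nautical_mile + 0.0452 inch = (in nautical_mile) 0.2682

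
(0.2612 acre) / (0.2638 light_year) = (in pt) 1.201e-09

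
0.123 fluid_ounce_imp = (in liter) 0.003495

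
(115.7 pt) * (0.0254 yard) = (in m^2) 0.000948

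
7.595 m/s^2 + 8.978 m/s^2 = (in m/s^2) 16.57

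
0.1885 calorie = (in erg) 7.887e+06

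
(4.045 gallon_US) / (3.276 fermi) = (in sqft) 5.031e+13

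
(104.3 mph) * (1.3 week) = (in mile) 2.278e+04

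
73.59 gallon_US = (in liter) 278.6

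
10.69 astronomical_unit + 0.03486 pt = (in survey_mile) 9.937e+08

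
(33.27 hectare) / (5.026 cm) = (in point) 1.876e+10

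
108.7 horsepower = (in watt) 8.106e+04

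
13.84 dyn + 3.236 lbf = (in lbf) 3.236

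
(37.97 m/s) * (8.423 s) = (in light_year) 3.381e-14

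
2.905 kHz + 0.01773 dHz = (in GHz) 2.905e-06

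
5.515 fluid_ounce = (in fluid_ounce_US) 5.515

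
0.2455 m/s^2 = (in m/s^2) 0.2455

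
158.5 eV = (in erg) 2.539e-10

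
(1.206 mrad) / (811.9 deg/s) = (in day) 9.85e-10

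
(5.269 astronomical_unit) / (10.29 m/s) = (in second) 7.66e+10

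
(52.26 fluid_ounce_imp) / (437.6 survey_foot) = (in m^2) 1.113e-05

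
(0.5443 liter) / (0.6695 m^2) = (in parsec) 2.635e-20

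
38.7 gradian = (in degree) 34.83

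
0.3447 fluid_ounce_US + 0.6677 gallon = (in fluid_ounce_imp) 89.32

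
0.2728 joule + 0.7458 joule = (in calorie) 0.2435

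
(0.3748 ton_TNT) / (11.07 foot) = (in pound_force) 1.045e+08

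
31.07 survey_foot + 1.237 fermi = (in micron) 9.47e+06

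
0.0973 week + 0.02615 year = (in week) 1.461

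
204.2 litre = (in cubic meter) 0.2042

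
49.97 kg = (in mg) 4.997e+07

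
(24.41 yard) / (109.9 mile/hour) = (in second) 0.4543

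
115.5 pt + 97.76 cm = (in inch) 40.09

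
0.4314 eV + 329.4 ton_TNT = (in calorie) 3.294e+11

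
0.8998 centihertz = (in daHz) 0.0008998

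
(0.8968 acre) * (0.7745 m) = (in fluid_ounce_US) 9.505e+07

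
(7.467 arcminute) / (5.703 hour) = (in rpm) 1.01e-06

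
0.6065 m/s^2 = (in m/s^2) 0.6065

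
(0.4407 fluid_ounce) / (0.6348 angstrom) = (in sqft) 2.21e+06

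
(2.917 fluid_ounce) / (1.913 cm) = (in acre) 1.114e-06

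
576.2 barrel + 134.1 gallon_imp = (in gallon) 2.436e+04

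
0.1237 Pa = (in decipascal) 1.237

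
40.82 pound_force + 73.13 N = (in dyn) 2.547e+07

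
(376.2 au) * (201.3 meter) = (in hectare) 1.133e+12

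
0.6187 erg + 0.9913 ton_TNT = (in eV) 2.589e+28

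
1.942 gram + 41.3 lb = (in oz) 660.9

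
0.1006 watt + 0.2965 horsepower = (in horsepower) 0.2966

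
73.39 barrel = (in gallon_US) 3082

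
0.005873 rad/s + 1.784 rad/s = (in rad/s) 1.79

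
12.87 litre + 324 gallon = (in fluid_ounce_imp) 4.362e+04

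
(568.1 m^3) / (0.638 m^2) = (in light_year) 9.412e-14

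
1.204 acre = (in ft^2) 5.245e+04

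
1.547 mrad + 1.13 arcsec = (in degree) 0.08895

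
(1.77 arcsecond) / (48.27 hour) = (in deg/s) 2.829e-09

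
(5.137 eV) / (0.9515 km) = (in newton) 8.65e-22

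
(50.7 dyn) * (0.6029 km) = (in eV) 1.908e+18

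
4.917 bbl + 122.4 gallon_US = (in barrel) 7.831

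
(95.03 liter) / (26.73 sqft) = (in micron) 3.827e+04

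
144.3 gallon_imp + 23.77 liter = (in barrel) 4.276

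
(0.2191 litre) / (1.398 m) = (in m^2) 0.0001567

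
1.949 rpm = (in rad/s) 0.2041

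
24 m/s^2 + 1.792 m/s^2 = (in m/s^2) 25.79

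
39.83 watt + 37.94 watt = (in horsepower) 0.1043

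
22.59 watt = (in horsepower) 0.03029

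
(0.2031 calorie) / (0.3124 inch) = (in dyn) 1.071e+07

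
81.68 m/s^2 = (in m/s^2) 81.68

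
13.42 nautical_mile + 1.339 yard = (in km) 24.86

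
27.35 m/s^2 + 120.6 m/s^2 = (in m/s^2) 147.9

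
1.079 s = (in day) 1.249e-05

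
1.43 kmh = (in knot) 0.7721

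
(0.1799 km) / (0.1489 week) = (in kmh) 0.007192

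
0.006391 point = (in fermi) 2.255e+09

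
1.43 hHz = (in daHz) 14.3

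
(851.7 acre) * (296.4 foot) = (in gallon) 8.226e+10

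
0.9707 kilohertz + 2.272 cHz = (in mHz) 9.707e+05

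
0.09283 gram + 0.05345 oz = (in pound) 0.003545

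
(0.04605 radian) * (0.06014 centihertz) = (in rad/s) 2.769e-05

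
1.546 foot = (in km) 0.0004712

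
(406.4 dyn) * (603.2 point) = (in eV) 5.398e+15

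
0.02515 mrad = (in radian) 2.515e-05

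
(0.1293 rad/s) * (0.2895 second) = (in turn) 0.005958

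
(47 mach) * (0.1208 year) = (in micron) 6.097e+16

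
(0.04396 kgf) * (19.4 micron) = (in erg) 83.63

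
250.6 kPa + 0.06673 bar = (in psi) 37.31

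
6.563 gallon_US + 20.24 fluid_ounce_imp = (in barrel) 0.1599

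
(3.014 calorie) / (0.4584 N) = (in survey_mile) 0.01709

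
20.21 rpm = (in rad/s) 2.116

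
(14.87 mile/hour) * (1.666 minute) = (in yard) 726.7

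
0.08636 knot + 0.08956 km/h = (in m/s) 0.06931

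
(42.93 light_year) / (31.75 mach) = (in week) 6.212e+07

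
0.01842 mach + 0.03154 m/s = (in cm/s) 630.4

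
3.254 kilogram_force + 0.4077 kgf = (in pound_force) 8.073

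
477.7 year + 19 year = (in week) 2.59e+04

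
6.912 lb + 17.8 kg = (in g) 2.094e+04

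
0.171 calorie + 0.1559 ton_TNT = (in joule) 6.523e+08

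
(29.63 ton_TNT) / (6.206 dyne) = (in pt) 5.663e+18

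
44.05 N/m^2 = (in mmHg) 0.3304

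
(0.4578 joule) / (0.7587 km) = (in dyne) 60.34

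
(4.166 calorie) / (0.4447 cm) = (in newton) 3920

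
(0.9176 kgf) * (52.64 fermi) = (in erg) 4.737e-06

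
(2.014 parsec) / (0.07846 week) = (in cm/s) 1.31e+14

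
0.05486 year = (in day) 20.02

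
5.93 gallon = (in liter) 22.45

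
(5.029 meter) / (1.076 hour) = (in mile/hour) 0.002904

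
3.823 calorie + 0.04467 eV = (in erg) 1.6e+08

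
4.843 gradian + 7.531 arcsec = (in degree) 4.361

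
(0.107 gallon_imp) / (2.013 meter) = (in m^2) 0.0002416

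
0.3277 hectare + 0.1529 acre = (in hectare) 0.3896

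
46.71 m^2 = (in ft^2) 502.8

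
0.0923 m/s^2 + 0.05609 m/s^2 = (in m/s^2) 0.1484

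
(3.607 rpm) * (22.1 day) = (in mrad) 7.212e+08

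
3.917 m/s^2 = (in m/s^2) 3.917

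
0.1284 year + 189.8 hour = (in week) 7.825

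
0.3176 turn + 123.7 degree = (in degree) 238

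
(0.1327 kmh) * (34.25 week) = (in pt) 2.164e+09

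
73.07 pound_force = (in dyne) 3.25e+07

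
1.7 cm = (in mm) 17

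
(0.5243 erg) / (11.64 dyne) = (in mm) 0.4504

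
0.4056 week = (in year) 0.007779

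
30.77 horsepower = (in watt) 2.295e+04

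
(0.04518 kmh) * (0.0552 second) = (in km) 6.928e-07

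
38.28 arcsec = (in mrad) 0.1856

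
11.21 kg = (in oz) 395.4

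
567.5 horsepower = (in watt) 4.232e+05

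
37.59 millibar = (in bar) 0.03759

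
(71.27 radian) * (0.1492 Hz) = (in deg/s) 609.3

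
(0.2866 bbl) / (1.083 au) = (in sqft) 3.027e-12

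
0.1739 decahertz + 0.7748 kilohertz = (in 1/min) 4.659e+04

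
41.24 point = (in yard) 0.01591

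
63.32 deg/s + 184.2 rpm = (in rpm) 194.8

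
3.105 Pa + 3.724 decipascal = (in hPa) 0.03477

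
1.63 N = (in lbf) 0.3664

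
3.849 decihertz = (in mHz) 384.9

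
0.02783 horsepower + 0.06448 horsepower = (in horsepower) 0.09231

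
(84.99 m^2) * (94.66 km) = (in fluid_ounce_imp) 2.831e+11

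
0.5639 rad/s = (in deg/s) 32.31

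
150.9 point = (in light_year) 5.627e-18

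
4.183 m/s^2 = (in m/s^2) 4.183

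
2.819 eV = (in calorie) 1.079e-19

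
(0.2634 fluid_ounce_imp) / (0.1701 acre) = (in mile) 6.756e-12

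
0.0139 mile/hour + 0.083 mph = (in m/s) 0.04332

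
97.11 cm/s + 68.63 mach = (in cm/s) 2.337e+06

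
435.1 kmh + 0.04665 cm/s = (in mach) 0.355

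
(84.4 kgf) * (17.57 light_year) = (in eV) 8.587e+38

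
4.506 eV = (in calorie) 1.725e-19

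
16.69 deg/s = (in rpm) 2.782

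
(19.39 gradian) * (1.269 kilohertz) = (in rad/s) 386.5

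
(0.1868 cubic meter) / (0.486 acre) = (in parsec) 3.078e-21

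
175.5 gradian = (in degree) 158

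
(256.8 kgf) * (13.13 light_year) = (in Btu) 2.965e+17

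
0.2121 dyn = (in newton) 2.121e-06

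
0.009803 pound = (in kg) 0.004447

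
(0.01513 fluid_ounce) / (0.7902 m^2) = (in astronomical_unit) 3.785e-18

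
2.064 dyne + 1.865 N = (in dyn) 1.865e+05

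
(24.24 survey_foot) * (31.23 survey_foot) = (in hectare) 0.007033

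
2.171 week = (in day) 15.2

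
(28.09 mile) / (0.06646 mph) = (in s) 1.522e+06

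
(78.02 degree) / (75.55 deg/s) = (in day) 1.195e-05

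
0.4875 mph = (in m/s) 0.2179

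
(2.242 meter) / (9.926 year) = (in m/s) 7.162e-09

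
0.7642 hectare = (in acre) 1.888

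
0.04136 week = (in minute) 416.9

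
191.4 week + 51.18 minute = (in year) 3.671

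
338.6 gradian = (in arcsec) 1.097e+06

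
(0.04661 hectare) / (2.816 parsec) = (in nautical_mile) 2.896e-18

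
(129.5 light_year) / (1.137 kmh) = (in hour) 1.078e+15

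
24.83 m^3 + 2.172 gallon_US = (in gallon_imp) 5464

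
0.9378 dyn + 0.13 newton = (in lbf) 0.02923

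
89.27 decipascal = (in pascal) 8.927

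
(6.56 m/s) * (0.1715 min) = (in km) 0.0675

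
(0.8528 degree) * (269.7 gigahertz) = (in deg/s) 2.3e+11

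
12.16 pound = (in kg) 5.516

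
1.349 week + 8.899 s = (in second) 8.159e+05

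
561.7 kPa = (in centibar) 561.7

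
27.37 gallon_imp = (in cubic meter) 0.1244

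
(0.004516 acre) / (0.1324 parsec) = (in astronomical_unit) 2.99e-26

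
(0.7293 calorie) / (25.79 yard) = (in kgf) 0.01319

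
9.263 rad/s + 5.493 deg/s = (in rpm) 89.37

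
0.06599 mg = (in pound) 1.455e-07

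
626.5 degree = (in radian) 10.93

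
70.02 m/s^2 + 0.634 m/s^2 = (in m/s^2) 70.65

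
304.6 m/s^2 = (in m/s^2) 304.6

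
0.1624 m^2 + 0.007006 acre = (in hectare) 0.002851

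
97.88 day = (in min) 1.409e+05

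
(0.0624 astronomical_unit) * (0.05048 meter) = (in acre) 1.164e+05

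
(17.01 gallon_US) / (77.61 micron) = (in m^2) 829.7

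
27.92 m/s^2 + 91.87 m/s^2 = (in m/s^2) 119.8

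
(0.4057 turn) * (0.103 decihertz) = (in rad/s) 0.02626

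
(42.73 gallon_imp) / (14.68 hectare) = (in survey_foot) 4.341e-06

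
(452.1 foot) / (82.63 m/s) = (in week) 2.757e-06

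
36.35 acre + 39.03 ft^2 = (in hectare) 14.71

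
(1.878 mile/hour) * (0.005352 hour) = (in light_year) 1.71e-15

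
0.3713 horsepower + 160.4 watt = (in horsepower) 0.5864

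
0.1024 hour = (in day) 0.004267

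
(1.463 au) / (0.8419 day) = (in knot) 5.849e+06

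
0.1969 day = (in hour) 4.726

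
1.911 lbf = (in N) 8.501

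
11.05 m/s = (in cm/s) 1105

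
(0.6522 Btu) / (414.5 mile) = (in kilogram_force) 0.0001052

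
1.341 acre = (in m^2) 5427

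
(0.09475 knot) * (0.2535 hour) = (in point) 1.261e+05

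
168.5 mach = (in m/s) 5.737e+04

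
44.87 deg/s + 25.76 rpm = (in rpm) 33.24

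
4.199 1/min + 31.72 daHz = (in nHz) 3.173e+11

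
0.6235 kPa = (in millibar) 6.235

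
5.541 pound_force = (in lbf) 5.541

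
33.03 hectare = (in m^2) 3.303e+05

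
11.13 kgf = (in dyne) 1.091e+07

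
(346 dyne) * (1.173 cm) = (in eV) 2.533e+14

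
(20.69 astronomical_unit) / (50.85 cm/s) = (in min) 1.014e+11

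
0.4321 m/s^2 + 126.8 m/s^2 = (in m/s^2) 127.2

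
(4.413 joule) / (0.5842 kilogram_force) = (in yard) 0.8424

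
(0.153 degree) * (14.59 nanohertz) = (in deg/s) 2.232e-09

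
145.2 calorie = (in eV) 3.792e+21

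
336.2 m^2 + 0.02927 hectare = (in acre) 0.1554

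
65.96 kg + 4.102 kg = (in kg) 70.06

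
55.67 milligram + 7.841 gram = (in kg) 0.007897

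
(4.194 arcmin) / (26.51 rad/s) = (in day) 5.326e-10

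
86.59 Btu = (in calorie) 2.183e+04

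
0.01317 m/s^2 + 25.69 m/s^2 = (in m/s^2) 25.7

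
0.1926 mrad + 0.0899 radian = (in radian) 0.09009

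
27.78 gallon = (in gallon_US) 27.78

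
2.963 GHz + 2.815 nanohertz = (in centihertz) 2.963e+11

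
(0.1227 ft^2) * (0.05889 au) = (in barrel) 6.317e+08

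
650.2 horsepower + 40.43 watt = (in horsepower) 650.3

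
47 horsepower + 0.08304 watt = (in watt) 3.505e+04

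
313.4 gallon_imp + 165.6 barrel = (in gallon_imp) 6105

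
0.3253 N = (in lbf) 0.07313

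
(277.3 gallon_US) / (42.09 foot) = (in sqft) 0.8807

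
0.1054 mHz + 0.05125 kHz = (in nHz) 5.125e+10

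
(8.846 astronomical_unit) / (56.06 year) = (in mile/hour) 1674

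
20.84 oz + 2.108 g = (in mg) 5.929e+05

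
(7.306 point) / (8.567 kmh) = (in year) 3.434e-11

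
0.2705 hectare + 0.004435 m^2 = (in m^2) 2705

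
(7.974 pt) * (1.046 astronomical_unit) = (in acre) 1.088e+05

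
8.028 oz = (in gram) 227.6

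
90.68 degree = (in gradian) 100.8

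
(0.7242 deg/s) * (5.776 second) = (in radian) 0.07301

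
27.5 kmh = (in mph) 17.09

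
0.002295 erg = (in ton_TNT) 5.485e-20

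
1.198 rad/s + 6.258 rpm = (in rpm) 17.7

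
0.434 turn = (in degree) 156.2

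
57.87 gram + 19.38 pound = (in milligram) 8.848e+06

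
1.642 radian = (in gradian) 104.5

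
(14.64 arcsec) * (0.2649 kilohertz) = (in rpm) 0.1795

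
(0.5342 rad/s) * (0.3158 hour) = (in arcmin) 2.088e+06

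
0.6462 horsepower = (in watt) 481.9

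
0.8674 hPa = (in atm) 0.0008561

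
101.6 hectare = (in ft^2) 1.094e+07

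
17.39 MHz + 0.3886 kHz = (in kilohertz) 1.739e+04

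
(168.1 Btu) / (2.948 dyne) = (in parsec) 1.95e-07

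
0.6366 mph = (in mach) 0.0008358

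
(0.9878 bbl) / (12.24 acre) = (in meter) 3.171e-06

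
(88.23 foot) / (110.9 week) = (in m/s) 4.009e-07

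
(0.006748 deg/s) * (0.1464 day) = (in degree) 85.36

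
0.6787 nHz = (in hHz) 6.787e-12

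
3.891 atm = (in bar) 3.943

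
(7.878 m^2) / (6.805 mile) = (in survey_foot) 0.00236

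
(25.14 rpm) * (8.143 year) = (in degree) 3.874e+10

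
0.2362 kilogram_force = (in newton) 2.316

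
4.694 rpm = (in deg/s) 28.16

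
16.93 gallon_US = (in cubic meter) 0.06409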